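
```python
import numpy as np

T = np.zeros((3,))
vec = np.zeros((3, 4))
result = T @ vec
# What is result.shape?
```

(4,)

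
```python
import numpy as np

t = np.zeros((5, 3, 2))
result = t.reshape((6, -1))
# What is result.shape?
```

(6, 5)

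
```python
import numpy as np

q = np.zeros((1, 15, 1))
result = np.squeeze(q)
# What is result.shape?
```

(15,)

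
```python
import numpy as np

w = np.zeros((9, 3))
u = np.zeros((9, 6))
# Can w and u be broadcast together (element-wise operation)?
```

No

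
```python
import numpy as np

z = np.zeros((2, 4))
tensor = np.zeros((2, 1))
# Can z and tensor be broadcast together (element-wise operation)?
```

Yes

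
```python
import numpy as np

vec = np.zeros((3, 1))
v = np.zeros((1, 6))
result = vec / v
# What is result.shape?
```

(3, 6)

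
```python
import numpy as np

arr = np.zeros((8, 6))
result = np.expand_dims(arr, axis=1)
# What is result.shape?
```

(8, 1, 6)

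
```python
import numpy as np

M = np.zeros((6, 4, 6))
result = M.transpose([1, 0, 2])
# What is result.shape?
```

(4, 6, 6)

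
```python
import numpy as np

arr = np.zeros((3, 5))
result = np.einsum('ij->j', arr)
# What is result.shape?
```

(5,)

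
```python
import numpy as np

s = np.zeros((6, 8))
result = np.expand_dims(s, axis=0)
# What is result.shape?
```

(1, 6, 8)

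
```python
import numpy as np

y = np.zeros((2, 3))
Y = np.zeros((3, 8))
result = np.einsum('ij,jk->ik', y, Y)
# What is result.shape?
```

(2, 8)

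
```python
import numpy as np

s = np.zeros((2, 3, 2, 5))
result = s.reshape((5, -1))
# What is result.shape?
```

(5, 12)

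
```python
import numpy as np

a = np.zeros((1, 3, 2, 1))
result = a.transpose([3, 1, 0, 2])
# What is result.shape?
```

(1, 3, 1, 2)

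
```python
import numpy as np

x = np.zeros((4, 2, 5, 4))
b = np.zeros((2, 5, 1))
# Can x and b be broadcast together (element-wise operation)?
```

Yes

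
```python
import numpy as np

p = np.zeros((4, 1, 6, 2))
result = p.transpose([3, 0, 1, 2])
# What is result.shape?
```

(2, 4, 1, 6)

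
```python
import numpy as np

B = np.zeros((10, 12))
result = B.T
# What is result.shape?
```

(12, 10)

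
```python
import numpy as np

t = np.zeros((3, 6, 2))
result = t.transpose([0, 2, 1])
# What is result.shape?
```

(3, 2, 6)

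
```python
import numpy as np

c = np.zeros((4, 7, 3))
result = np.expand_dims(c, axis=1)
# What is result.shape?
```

(4, 1, 7, 3)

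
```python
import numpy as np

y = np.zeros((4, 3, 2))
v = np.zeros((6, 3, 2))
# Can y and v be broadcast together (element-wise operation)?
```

No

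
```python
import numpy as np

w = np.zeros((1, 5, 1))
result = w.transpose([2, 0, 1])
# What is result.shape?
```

(1, 1, 5)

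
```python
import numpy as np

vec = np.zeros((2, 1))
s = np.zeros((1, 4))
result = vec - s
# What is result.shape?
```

(2, 4)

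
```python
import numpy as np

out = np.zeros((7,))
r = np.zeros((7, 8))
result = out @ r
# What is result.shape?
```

(8,)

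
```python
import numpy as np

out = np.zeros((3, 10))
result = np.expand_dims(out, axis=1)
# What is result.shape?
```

(3, 1, 10)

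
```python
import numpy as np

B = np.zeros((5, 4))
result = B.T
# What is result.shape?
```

(4, 5)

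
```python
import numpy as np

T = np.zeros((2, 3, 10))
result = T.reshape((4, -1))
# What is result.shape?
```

(4, 15)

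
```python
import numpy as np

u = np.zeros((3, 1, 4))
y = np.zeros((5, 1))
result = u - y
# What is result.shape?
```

(3, 5, 4)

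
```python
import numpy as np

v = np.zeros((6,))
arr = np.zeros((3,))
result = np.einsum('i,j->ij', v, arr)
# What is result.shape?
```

(6, 3)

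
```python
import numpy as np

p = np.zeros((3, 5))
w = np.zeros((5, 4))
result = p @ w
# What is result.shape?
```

(3, 4)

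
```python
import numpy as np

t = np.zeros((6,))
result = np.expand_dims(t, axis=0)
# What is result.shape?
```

(1, 6)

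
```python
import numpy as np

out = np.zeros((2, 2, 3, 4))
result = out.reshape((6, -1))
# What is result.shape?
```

(6, 8)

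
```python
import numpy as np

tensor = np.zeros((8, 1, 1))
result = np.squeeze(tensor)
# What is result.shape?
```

(8,)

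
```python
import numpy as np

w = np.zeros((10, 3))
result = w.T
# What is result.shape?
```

(3, 10)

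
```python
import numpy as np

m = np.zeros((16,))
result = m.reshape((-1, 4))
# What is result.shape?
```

(4, 4)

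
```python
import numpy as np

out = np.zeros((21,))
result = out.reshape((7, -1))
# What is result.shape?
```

(7, 3)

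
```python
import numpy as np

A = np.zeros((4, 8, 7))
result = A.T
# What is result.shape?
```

(7, 8, 4)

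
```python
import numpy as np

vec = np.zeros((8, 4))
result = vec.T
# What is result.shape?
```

(4, 8)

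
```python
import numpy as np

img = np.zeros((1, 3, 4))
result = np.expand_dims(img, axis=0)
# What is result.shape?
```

(1, 1, 3, 4)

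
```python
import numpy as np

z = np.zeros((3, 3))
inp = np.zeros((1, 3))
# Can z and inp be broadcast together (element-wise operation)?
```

Yes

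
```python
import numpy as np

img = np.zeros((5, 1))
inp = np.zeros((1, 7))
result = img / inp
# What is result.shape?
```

(5, 7)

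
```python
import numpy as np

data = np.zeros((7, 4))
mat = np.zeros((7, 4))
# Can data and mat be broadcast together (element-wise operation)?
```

Yes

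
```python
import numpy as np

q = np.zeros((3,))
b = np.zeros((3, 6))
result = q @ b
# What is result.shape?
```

(6,)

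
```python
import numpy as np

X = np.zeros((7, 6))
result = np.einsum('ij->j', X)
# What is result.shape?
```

(6,)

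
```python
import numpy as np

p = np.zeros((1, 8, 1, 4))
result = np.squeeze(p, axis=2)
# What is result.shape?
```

(1, 8, 4)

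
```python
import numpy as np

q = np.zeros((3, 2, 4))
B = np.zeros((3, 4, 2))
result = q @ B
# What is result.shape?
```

(3, 2, 2)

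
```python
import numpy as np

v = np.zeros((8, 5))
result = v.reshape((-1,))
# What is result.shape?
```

(40,)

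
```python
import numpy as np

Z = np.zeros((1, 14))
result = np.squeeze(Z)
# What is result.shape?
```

(14,)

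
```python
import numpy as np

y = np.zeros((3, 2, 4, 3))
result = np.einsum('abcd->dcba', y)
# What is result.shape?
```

(3, 4, 2, 3)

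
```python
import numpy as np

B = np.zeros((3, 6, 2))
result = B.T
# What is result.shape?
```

(2, 6, 3)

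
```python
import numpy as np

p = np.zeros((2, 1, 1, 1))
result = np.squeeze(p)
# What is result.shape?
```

(2,)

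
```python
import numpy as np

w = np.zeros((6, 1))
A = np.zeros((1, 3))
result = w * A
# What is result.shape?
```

(6, 3)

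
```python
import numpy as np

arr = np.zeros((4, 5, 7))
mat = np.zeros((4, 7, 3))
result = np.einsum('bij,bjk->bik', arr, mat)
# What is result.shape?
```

(4, 5, 3)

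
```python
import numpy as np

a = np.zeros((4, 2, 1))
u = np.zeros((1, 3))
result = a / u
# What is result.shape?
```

(4, 2, 3)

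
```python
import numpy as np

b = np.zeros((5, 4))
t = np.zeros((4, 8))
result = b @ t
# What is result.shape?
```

(5, 8)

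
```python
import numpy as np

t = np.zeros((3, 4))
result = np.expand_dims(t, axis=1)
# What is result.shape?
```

(3, 1, 4)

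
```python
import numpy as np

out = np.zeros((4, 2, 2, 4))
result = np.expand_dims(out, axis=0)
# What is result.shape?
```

(1, 4, 2, 2, 4)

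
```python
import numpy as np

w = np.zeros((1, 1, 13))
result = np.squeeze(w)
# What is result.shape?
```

(13,)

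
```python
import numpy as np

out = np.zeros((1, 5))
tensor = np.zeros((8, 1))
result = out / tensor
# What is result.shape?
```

(8, 5)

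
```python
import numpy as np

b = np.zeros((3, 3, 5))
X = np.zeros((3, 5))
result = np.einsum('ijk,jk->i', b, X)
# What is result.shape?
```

(3,)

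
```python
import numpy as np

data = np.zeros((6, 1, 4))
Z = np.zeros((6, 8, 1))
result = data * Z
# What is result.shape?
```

(6, 8, 4)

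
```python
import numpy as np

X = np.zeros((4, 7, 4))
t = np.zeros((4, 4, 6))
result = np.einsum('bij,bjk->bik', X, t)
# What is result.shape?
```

(4, 7, 6)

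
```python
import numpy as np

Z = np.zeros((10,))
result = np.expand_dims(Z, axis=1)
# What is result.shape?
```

(10, 1)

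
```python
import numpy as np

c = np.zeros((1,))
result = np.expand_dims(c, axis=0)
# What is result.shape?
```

(1, 1)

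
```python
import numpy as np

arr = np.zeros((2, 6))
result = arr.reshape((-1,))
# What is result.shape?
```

(12,)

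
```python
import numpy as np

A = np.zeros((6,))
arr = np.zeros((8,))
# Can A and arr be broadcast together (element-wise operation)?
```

No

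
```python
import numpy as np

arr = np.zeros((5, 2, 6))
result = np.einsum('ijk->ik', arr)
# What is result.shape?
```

(5, 6)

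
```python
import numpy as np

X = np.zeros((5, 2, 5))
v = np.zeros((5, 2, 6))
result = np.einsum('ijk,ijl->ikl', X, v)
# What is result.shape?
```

(5, 5, 6)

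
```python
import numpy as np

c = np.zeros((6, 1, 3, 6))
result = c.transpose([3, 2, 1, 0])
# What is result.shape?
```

(6, 3, 1, 6)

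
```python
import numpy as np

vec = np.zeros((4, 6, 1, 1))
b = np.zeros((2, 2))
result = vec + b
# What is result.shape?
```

(4, 6, 2, 2)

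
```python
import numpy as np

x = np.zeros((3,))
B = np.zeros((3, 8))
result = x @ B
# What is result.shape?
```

(8,)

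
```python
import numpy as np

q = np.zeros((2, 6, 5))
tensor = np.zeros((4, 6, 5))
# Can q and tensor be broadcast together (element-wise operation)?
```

No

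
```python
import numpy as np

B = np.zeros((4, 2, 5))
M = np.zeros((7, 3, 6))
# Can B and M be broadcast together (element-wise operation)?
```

No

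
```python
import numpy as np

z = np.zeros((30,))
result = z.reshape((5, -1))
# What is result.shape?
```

(5, 6)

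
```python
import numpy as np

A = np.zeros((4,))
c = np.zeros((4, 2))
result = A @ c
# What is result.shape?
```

(2,)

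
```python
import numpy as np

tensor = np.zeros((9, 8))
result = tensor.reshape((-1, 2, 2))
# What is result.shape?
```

(18, 2, 2)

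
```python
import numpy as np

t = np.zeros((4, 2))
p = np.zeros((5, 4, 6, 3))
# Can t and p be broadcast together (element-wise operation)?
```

No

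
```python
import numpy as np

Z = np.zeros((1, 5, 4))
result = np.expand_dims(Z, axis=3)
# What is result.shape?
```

(1, 5, 4, 1)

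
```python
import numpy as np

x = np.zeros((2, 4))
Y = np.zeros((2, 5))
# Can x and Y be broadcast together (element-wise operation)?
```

No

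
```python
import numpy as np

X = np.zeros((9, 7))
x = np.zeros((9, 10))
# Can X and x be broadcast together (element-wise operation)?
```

No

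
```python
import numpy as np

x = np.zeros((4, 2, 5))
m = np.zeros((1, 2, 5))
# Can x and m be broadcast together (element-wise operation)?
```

Yes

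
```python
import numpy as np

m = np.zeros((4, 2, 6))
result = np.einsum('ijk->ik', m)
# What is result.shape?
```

(4, 6)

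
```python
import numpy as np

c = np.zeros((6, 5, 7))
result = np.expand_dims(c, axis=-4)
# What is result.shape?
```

(1, 6, 5, 7)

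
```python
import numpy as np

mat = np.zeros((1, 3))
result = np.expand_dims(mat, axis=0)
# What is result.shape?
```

(1, 1, 3)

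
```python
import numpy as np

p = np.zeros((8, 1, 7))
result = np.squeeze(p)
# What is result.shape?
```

(8, 7)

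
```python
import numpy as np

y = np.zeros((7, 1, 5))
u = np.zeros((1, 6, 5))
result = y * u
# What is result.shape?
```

(7, 6, 5)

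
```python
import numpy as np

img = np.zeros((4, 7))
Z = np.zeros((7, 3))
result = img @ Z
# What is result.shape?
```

(4, 3)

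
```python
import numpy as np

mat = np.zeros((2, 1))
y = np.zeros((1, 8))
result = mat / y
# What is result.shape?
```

(2, 8)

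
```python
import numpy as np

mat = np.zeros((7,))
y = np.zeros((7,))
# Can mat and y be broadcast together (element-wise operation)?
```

Yes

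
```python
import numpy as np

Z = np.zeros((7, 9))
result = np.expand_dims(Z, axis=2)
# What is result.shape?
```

(7, 9, 1)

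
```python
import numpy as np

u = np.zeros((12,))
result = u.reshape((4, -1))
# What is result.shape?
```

(4, 3)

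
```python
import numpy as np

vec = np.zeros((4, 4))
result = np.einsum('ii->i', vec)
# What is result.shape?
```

(4,)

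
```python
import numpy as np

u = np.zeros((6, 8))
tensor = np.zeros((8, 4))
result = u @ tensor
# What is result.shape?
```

(6, 4)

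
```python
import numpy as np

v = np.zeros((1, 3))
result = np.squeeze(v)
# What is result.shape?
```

(3,)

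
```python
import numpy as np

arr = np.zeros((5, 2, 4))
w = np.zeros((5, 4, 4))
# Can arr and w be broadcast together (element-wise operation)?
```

No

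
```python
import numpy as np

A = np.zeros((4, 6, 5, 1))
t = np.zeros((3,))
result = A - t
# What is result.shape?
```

(4, 6, 5, 3)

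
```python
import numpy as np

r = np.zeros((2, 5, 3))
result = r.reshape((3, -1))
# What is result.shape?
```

(3, 10)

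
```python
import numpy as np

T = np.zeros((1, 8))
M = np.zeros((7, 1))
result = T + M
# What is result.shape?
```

(7, 8)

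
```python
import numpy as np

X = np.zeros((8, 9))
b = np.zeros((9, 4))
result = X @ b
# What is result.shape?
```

(8, 4)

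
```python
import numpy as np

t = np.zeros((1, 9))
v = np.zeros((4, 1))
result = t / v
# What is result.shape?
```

(4, 9)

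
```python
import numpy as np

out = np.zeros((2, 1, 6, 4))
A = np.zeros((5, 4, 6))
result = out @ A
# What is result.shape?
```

(2, 5, 6, 6)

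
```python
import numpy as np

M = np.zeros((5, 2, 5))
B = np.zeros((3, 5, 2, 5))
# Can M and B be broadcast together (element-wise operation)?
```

Yes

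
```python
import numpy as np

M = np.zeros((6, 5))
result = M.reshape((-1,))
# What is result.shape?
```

(30,)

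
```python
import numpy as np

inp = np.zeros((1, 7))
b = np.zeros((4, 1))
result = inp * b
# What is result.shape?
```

(4, 7)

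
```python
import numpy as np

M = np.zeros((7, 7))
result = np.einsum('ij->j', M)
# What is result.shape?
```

(7,)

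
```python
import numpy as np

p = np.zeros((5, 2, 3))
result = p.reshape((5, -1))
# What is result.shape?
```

(5, 6)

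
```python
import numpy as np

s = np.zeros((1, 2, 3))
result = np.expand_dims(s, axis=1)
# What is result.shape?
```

(1, 1, 2, 3)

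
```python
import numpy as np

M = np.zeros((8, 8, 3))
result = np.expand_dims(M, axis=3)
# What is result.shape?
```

(8, 8, 3, 1)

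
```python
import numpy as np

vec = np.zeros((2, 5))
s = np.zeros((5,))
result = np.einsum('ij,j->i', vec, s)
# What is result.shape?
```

(2,)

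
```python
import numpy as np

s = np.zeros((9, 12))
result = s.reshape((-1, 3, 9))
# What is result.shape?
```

(4, 3, 9)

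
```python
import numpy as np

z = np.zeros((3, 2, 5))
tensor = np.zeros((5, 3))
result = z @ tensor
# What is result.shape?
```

(3, 2, 3)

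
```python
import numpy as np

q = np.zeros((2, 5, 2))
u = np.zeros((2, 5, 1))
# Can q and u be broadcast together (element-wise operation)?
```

Yes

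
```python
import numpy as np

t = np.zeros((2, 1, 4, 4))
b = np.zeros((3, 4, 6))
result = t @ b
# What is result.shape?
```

(2, 3, 4, 6)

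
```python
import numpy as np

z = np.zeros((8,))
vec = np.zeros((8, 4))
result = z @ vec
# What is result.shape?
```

(4,)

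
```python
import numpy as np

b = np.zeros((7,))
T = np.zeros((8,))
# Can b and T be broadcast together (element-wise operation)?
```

No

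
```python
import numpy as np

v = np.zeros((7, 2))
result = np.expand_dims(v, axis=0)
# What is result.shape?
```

(1, 7, 2)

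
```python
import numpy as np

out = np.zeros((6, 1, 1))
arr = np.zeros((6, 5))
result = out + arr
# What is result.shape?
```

(6, 6, 5)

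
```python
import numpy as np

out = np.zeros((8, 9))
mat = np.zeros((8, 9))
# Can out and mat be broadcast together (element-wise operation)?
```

Yes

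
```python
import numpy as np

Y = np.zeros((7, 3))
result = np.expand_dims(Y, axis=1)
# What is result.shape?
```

(7, 1, 3)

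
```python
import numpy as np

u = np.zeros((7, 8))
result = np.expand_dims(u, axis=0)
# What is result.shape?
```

(1, 7, 8)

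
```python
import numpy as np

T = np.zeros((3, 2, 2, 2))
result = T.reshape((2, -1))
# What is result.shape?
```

(2, 12)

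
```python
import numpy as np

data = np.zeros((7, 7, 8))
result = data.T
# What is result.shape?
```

(8, 7, 7)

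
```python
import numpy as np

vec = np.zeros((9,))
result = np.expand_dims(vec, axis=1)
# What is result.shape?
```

(9, 1)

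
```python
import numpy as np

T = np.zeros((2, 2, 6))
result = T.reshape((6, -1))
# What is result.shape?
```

(6, 4)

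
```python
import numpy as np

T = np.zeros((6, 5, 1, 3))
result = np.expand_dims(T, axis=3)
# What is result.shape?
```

(6, 5, 1, 1, 3)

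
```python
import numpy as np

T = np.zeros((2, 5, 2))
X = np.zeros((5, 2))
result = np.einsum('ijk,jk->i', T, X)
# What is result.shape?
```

(2,)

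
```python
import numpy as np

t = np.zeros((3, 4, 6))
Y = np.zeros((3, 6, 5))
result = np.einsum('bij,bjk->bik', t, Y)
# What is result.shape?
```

(3, 4, 5)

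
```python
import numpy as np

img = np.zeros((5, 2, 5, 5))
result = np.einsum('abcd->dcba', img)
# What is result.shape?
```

(5, 5, 2, 5)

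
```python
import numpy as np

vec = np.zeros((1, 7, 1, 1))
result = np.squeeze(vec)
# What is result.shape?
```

(7,)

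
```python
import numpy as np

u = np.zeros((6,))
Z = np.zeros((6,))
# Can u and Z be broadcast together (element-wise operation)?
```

Yes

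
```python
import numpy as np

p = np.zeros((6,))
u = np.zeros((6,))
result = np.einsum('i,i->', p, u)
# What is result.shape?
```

()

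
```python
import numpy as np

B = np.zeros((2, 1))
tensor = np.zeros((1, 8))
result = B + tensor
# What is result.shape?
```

(2, 8)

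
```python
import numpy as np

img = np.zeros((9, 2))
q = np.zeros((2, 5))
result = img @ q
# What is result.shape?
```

(9, 5)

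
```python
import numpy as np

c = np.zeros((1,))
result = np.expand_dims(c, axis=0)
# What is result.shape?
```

(1, 1)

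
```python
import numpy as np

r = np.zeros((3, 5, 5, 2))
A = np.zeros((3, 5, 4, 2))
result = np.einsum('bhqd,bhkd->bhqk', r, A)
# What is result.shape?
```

(3, 5, 5, 4)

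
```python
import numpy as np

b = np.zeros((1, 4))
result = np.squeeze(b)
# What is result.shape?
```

(4,)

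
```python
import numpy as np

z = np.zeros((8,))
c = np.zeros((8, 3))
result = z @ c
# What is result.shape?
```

(3,)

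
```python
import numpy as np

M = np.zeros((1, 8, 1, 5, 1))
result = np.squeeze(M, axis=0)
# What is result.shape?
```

(8, 1, 5, 1)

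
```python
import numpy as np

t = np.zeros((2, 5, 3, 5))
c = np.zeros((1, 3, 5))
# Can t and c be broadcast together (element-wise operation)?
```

Yes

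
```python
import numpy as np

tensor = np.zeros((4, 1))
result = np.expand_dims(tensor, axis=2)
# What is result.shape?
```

(4, 1, 1)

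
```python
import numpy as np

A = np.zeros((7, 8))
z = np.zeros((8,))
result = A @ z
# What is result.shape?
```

(7,)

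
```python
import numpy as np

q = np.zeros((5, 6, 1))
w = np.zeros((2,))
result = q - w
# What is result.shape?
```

(5, 6, 2)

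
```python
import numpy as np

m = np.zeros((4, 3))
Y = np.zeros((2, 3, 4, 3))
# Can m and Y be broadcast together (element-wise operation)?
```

Yes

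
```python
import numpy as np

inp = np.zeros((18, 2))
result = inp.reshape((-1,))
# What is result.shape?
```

(36,)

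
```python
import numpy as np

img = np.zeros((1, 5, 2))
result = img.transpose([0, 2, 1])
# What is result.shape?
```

(1, 2, 5)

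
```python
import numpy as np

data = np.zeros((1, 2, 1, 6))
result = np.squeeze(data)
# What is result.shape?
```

(2, 6)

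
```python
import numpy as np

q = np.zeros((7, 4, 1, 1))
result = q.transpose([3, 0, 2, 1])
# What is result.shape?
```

(1, 7, 1, 4)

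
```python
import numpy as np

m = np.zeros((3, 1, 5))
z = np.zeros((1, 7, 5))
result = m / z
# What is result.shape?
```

(3, 7, 5)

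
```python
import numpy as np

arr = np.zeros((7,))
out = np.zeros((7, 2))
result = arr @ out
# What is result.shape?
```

(2,)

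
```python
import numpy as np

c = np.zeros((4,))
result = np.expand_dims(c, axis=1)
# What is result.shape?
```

(4, 1)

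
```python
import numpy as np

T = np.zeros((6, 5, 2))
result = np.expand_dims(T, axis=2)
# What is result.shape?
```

(6, 5, 1, 2)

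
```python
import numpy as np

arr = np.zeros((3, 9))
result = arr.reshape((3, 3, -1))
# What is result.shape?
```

(3, 3, 3)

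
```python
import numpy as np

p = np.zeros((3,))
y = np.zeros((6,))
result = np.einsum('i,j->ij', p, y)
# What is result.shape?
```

(3, 6)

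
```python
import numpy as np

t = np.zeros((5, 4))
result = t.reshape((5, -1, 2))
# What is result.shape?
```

(5, 2, 2)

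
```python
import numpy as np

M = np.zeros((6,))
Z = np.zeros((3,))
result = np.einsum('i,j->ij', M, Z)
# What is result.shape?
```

(6, 3)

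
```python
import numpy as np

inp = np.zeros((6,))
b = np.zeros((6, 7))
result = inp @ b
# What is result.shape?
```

(7,)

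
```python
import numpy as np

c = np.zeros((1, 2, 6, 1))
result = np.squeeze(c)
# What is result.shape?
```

(2, 6)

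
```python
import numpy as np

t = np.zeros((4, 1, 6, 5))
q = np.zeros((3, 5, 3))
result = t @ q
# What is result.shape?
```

(4, 3, 6, 3)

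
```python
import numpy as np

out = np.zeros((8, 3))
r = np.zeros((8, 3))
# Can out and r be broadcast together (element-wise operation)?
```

Yes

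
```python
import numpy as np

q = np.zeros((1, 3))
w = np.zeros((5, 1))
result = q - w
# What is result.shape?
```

(5, 3)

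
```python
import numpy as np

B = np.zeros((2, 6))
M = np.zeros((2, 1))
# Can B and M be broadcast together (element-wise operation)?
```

Yes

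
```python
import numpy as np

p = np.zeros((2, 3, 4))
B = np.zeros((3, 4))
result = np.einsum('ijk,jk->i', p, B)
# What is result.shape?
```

(2,)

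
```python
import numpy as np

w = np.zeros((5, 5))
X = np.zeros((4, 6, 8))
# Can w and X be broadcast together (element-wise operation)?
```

No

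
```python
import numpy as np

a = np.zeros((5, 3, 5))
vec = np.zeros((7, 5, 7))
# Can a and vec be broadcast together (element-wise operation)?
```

No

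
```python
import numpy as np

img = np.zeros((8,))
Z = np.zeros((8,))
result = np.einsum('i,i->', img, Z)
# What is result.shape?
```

()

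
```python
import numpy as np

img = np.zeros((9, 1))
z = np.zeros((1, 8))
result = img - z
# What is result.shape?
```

(9, 8)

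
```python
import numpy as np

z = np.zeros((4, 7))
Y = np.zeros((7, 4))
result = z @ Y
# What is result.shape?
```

(4, 4)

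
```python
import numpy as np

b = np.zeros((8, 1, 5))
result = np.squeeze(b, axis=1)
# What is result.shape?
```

(8, 5)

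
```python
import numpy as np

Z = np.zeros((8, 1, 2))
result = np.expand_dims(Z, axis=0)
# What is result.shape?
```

(1, 8, 1, 2)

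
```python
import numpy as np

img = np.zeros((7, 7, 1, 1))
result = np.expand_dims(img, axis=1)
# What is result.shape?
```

(7, 1, 7, 1, 1)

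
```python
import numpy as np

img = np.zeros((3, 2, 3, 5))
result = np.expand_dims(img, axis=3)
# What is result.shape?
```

(3, 2, 3, 1, 5)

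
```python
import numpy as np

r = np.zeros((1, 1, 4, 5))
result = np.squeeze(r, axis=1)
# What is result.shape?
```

(1, 4, 5)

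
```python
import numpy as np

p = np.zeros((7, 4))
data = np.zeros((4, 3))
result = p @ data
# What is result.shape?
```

(7, 3)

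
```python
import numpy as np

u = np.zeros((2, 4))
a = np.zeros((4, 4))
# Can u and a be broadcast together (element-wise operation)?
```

No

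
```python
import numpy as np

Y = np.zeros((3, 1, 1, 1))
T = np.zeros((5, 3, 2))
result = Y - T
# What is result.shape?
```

(3, 5, 3, 2)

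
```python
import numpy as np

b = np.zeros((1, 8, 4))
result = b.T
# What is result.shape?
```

(4, 8, 1)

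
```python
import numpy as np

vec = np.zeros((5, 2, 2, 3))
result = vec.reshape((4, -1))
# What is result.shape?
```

(4, 15)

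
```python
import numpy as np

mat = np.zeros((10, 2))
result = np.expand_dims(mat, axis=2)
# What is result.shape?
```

(10, 2, 1)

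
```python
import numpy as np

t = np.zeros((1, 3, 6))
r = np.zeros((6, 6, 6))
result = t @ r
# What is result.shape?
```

(6, 3, 6)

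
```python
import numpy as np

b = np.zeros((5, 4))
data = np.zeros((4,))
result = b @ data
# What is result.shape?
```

(5,)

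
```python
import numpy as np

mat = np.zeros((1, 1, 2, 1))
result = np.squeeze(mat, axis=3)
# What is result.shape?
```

(1, 1, 2)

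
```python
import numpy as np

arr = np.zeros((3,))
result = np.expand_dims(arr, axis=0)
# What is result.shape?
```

(1, 3)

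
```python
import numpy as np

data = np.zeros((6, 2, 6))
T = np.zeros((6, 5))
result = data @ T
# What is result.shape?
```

(6, 2, 5)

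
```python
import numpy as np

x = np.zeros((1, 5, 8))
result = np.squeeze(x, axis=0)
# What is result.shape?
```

(5, 8)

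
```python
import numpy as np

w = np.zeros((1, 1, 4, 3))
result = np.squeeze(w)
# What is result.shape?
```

(4, 3)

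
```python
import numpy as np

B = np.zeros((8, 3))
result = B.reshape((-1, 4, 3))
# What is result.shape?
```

(2, 4, 3)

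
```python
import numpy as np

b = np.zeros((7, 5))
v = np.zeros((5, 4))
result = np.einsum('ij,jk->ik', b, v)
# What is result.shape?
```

(7, 4)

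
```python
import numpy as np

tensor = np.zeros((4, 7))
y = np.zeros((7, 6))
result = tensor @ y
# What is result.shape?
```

(4, 6)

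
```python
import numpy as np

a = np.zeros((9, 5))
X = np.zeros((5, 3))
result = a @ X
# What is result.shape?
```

(9, 3)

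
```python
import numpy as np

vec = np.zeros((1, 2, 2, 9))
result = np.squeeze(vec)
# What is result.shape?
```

(2, 2, 9)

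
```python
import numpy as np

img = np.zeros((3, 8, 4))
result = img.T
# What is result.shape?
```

(4, 8, 3)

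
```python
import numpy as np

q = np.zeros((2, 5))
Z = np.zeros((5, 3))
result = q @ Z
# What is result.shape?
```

(2, 3)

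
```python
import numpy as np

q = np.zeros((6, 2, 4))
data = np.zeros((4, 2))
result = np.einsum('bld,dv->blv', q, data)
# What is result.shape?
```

(6, 2, 2)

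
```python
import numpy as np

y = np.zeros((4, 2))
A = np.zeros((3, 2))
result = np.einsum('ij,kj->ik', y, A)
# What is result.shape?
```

(4, 3)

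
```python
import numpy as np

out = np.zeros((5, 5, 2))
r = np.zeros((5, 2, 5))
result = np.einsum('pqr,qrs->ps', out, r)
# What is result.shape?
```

(5, 5)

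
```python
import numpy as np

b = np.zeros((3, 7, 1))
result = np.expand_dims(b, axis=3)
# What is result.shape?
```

(3, 7, 1, 1)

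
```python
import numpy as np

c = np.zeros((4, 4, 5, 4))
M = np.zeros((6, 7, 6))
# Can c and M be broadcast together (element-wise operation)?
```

No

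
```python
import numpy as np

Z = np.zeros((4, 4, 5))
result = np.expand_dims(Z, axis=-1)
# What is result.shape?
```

(4, 4, 5, 1)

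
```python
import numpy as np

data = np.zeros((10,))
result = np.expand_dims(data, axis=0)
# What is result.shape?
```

(1, 10)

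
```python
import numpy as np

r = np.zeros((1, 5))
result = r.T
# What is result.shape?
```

(5, 1)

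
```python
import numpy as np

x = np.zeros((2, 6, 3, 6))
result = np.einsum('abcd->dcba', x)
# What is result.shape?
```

(6, 3, 6, 2)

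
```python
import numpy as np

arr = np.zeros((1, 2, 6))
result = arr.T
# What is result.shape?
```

(6, 2, 1)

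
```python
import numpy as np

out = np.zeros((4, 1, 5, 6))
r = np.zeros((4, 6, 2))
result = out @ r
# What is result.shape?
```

(4, 4, 5, 2)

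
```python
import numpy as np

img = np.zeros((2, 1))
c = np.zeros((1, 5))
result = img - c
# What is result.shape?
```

(2, 5)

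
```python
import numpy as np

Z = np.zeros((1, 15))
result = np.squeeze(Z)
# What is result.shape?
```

(15,)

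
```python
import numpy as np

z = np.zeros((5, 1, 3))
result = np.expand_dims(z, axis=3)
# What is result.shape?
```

(5, 1, 3, 1)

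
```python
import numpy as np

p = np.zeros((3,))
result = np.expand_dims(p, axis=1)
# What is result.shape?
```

(3, 1)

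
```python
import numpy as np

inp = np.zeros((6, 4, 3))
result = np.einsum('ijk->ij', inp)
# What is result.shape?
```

(6, 4)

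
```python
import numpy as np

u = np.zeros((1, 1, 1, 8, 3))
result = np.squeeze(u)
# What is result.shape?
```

(8, 3)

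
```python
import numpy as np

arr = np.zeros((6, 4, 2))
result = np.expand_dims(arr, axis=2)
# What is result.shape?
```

(6, 4, 1, 2)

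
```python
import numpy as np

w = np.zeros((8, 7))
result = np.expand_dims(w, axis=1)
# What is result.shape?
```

(8, 1, 7)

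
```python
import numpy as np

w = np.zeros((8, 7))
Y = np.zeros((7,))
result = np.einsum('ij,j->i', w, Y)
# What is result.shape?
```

(8,)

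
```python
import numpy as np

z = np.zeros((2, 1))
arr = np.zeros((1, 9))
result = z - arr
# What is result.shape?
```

(2, 9)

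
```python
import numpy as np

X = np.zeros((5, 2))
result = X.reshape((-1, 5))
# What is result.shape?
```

(2, 5)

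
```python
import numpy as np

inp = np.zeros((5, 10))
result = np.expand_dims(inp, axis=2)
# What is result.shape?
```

(5, 10, 1)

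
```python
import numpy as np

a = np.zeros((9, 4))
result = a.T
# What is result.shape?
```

(4, 9)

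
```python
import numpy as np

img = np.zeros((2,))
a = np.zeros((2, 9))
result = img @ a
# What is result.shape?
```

(9,)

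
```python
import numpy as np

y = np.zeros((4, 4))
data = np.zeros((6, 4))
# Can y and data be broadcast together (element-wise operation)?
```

No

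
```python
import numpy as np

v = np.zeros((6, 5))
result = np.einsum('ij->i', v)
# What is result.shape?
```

(6,)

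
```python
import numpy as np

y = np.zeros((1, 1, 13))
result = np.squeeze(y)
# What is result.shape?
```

(13,)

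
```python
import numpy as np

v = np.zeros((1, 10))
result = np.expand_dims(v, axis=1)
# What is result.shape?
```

(1, 1, 10)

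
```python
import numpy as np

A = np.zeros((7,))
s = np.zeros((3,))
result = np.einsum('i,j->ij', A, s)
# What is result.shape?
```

(7, 3)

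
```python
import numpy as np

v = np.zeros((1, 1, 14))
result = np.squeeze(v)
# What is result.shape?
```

(14,)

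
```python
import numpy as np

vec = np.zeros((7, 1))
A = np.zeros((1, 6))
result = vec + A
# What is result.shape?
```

(7, 6)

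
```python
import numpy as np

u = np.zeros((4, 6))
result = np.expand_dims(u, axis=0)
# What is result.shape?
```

(1, 4, 6)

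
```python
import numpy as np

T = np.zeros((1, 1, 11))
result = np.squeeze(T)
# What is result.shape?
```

(11,)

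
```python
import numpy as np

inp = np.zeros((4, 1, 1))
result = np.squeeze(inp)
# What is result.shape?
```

(4,)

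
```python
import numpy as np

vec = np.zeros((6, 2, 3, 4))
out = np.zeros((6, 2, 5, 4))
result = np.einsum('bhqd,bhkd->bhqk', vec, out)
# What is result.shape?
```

(6, 2, 3, 5)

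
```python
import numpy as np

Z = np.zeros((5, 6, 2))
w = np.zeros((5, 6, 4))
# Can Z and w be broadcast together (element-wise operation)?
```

No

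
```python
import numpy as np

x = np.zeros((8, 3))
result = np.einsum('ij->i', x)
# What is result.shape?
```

(8,)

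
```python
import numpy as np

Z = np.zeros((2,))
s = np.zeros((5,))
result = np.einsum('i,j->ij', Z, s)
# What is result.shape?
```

(2, 5)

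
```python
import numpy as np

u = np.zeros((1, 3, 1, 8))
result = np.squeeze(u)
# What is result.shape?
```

(3, 8)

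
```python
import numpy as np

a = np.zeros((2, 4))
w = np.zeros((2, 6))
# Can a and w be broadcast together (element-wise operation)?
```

No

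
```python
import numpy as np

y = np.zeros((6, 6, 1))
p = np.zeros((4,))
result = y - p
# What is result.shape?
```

(6, 6, 4)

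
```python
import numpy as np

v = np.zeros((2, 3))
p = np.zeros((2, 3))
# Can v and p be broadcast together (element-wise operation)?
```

Yes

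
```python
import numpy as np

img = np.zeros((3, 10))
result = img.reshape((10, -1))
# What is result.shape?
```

(10, 3)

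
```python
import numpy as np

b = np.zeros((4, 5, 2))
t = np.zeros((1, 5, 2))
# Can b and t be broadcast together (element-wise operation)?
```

Yes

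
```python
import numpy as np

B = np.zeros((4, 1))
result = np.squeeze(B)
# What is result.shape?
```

(4,)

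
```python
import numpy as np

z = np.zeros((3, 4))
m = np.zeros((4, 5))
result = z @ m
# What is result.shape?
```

(3, 5)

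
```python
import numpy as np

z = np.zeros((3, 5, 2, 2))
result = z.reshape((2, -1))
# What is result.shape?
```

(2, 30)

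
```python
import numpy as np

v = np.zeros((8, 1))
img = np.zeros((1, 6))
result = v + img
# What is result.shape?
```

(8, 6)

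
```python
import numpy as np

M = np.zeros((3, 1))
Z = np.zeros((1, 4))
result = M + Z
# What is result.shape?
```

(3, 4)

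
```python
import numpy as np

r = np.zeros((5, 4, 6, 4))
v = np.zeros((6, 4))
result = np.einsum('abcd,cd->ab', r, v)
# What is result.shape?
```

(5, 4)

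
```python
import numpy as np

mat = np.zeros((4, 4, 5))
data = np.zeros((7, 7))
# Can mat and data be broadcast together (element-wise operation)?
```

No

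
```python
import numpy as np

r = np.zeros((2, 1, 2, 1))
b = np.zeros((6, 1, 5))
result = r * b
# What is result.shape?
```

(2, 6, 2, 5)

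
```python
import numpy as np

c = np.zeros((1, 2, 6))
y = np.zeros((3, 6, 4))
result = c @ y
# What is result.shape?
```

(3, 2, 4)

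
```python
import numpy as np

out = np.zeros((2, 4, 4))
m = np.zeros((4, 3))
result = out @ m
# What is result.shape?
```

(2, 4, 3)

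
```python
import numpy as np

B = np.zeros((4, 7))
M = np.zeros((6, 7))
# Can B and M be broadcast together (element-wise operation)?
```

No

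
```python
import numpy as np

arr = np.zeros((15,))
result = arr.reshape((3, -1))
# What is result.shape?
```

(3, 5)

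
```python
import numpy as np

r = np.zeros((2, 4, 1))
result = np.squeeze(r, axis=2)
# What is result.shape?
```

(2, 4)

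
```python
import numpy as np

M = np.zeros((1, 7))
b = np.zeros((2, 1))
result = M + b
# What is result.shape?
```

(2, 7)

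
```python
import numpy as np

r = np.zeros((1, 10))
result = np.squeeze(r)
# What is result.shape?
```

(10,)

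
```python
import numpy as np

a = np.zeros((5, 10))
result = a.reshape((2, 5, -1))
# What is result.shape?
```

(2, 5, 5)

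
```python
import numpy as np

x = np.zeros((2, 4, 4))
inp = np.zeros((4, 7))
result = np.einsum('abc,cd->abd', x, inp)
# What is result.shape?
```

(2, 4, 7)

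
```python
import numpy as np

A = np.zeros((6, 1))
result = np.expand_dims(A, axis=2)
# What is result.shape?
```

(6, 1, 1)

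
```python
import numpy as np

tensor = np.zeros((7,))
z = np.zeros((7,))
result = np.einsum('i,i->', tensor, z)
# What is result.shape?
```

()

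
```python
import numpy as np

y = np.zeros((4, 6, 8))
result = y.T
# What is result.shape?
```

(8, 6, 4)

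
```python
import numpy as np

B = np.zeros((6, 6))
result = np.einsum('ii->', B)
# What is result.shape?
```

()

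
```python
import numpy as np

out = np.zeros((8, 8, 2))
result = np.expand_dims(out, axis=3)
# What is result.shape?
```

(8, 8, 2, 1)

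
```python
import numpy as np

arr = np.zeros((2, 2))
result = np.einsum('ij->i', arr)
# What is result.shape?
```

(2,)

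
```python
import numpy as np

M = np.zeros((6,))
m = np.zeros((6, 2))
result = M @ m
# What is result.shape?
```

(2,)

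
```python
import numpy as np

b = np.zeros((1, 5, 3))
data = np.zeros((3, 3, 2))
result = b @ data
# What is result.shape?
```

(3, 5, 2)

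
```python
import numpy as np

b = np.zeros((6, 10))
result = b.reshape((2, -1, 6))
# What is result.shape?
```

(2, 5, 6)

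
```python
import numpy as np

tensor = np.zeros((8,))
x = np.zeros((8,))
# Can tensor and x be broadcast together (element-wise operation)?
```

Yes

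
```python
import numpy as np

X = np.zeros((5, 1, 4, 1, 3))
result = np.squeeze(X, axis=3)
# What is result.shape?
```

(5, 1, 4, 3)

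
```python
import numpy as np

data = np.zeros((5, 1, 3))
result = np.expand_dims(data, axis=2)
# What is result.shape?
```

(5, 1, 1, 3)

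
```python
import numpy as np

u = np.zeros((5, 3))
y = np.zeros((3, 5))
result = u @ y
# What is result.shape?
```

(5, 5)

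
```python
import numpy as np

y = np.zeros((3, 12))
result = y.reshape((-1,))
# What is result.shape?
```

(36,)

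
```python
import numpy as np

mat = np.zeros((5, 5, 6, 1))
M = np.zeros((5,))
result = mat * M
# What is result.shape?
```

(5, 5, 6, 5)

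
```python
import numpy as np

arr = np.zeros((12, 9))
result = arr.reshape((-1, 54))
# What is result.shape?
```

(2, 54)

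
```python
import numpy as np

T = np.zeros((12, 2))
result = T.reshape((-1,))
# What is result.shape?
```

(24,)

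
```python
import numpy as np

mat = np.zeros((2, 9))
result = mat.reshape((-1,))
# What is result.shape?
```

(18,)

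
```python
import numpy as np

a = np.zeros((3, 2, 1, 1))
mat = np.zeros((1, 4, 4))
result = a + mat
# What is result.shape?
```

(3, 2, 4, 4)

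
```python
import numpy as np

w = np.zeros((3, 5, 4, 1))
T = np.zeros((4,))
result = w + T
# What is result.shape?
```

(3, 5, 4, 4)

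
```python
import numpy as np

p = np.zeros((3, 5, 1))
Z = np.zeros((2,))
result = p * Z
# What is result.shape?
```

(3, 5, 2)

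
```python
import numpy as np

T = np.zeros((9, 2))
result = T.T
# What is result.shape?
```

(2, 9)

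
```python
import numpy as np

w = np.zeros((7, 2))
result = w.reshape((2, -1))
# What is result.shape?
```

(2, 7)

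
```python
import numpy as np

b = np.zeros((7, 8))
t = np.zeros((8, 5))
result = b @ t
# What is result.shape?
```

(7, 5)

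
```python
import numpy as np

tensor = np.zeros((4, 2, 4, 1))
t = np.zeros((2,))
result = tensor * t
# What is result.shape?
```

(4, 2, 4, 2)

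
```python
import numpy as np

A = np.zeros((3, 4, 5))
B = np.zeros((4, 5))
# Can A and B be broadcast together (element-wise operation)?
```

Yes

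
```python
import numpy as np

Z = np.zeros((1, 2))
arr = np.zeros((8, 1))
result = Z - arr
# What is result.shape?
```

(8, 2)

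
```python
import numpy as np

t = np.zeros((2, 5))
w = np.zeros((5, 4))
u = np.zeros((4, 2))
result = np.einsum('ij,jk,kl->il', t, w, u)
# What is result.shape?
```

(2, 2)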